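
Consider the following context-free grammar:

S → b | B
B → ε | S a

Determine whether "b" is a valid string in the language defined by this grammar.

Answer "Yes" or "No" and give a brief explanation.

Yes - a valid derivation exists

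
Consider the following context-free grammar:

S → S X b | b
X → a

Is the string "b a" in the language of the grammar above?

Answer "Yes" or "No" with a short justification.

No - no valid derivation exists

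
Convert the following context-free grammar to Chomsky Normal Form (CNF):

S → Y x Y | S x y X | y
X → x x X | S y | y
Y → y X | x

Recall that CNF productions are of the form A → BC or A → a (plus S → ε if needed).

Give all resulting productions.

TX → x; TY → y; S → y; X → y; Y → x; S → Y X0; X0 → TX Y; S → S X1; X1 → TX X2; X2 → TY X; X → TX X3; X3 → TX X; X → S TY; Y → TY X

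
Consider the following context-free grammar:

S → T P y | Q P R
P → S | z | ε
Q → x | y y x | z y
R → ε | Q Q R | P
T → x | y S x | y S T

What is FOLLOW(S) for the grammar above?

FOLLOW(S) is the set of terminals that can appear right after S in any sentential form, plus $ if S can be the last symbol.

We compute FOLLOW(S) using the standard algorithm.
FOLLOW(S) starts with {$}.
FIRST(P) = {x, y, z, ε}
FIRST(Q) = {x, y, z}
FIRST(R) = {x, y, z, ε}
FIRST(S) = {x, y, z}
FIRST(T) = {x, y}
FOLLOW(P) = {$, x, y, z}
FOLLOW(Q) = {$, x, y, z}
FOLLOW(R) = {$, x, y, z}
FOLLOW(S) = {$, x, y, z}
FOLLOW(T) = {x, y, z}
Therefore, FOLLOW(S) = {$, x, y, z}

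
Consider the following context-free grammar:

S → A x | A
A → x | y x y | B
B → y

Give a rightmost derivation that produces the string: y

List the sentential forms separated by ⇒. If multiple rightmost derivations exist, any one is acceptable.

S ⇒ A ⇒ B ⇒ y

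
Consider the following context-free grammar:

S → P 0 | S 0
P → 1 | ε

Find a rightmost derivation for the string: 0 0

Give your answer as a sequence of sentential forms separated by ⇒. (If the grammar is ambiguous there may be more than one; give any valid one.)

S ⇒ S 0 ⇒ P 0 0 ⇒ 0 0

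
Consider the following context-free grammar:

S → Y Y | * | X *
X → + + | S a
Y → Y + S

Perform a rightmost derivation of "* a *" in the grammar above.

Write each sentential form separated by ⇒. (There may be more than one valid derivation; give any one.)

S ⇒ X * ⇒ S a * ⇒ * a *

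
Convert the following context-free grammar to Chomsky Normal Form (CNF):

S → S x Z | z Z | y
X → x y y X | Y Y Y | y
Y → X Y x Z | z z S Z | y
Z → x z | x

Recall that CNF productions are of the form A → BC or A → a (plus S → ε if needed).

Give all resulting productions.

TX → x; TZ → z; S → y; TY → y; X → y; Y → y; Z → x; S → S X0; X0 → TX Z; S → TZ Z; X → TX X1; X1 → TY X2; X2 → TY X; X → Y X3; X3 → Y Y; Y → X X4; X4 → Y X5; X5 → TX Z; Y → TZ X6; X6 → TZ X7; X7 → S Z; Z → TX TZ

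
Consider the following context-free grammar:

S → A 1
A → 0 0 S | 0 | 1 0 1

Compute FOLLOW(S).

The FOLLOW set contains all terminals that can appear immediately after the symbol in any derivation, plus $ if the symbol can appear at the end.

We compute FOLLOW(S) using the standard algorithm.
FOLLOW(S) starts with {$}.
FIRST(A) = {0, 1}
FIRST(S) = {0, 1}
FOLLOW(A) = {1}
FOLLOW(S) = {$, 1}
Therefore, FOLLOW(S) = {$, 1}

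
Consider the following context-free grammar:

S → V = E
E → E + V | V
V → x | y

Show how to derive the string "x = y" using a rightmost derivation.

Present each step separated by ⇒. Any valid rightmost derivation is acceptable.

S ⇒ V = E ⇒ V = V ⇒ V = y ⇒ x = y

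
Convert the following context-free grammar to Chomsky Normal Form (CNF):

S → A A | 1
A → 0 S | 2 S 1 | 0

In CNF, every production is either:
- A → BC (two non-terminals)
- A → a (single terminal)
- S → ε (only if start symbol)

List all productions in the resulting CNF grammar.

S → 1; T0 → 0; T2 → 2; T1 → 1; A → 0; S → A A; A → T0 S; A → T2 X0; X0 → S T1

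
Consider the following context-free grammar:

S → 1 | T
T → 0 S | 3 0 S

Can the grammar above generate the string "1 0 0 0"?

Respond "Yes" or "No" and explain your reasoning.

No - no valid derivation exists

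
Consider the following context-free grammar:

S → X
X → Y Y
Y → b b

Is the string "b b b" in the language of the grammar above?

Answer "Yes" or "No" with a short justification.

No - no valid derivation exists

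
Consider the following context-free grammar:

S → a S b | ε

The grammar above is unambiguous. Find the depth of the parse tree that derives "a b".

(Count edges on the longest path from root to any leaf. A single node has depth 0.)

2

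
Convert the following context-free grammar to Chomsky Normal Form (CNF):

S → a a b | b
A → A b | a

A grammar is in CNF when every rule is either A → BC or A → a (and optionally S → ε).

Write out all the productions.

TA → a; TB → b; S → b; A → a; S → TA X0; X0 → TA TB; A → A TB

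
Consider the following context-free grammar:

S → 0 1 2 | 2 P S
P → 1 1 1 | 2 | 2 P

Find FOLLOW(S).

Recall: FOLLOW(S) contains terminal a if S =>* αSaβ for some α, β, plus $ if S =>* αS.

We compute FOLLOW(S) using the standard algorithm.
FOLLOW(S) starts with {$}.
FIRST(P) = {1, 2}
FIRST(S) = {0, 2}
FOLLOW(P) = {0, 2}
FOLLOW(S) = {$}
Therefore, FOLLOW(S) = {$}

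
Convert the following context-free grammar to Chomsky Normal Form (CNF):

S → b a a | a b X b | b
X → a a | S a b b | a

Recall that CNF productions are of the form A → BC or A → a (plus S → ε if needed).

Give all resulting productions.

TB → b; TA → a; S → b; X → a; S → TB X0; X0 → TA TA; S → TA X1; X1 → TB X2; X2 → X TB; X → TA TA; X → S X3; X3 → TA X4; X4 → TB TB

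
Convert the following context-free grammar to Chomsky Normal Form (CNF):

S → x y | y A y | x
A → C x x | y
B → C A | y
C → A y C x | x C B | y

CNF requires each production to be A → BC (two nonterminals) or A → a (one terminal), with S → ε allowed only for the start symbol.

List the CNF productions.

TX → x; TY → y; S → x; A → y; B → y; C → y; S → TX TY; S → TY X0; X0 → A TY; A → C X1; X1 → TX TX; B → C A; C → A X2; X2 → TY X3; X3 → C TX; C → TX X4; X4 → C B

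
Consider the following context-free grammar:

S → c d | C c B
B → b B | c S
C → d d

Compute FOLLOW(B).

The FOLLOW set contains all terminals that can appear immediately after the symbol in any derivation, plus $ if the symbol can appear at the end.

We compute FOLLOW(B) using the standard algorithm.
FOLLOW(S) starts with {$}.
FIRST(B) = {b, c}
FIRST(C) = {d}
FIRST(S) = {c, d}
FOLLOW(B) = {$}
FOLLOW(C) = {c}
FOLLOW(S) = {$}
Therefore, FOLLOW(B) = {$}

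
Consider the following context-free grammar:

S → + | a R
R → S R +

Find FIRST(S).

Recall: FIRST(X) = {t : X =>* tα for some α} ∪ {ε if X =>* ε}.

We compute FIRST(S) using the standard algorithm.
FIRST(R) = {+, a}
FIRST(S) = {+, a}
Therefore, FIRST(S) = {+, a}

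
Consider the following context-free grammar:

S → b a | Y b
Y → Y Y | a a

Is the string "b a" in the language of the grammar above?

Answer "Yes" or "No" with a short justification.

Yes - a valid derivation exists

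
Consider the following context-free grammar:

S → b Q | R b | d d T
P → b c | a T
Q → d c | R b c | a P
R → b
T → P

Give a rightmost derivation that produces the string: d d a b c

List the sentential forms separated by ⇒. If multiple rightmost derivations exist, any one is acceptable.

S ⇒ d d T ⇒ d d P ⇒ d d a T ⇒ d d a P ⇒ d d a b c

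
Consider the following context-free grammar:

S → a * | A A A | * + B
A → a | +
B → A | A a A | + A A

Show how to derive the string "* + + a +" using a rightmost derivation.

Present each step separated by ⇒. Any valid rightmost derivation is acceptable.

S ⇒ * + B ⇒ * + A a A ⇒ * + A a + ⇒ * + + a +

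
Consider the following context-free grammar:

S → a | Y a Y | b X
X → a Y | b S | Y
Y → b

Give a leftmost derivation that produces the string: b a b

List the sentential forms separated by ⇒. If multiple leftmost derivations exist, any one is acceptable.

S ⇒ Y a Y ⇒ b a Y ⇒ b a b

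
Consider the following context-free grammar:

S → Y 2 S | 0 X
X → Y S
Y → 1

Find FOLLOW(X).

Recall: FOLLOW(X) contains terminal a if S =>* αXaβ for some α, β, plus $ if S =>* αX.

We compute FOLLOW(X) using the standard algorithm.
FOLLOW(S) starts with {$}.
FIRST(S) = {0, 1}
FIRST(X) = {1}
FIRST(Y) = {1}
FOLLOW(S) = {$}
FOLLOW(X) = {$}
FOLLOW(Y) = {0, 1, 2}
Therefore, FOLLOW(X) = {$}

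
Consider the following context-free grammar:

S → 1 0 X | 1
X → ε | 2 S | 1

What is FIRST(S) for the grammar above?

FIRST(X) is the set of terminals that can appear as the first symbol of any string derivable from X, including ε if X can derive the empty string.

We compute FIRST(S) using the standard algorithm.
FIRST(S) = {1}
FIRST(X) = {1, 2, ε}
Therefore, FIRST(S) = {1}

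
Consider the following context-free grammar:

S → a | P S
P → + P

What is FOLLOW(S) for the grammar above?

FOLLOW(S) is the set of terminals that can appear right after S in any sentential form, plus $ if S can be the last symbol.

We compute FOLLOW(S) using the standard algorithm.
FOLLOW(S) starts with {$}.
FIRST(P) = {+}
FIRST(S) = {+, a}
FOLLOW(P) = {+, a}
FOLLOW(S) = {$}
Therefore, FOLLOW(S) = {$}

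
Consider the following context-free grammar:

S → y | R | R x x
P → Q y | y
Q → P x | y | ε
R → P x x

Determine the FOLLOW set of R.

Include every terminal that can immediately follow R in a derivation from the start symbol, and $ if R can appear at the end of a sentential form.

We compute FOLLOW(R) using the standard algorithm.
FOLLOW(S) starts with {$}.
FIRST(P) = {y}
FIRST(Q) = {y, ε}
FIRST(R) = {y}
FIRST(S) = {y}
FOLLOW(P) = {x}
FOLLOW(Q) = {y}
FOLLOW(R) = {$, x}
FOLLOW(S) = {$}
Therefore, FOLLOW(R) = {$, x}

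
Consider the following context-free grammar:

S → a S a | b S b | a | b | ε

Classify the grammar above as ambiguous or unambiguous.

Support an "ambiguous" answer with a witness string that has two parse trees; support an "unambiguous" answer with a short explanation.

Unambiguous - every string in the language has a unique parse tree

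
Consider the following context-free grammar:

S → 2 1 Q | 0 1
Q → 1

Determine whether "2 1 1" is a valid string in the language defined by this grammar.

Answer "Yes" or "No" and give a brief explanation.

Yes - a valid derivation exists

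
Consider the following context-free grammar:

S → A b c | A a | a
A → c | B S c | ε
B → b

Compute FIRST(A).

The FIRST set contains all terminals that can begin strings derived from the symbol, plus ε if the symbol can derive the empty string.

We compute FIRST(A) using the standard algorithm.
FIRST(A) = {b, c, ε}
FIRST(B) = {b}
FIRST(S) = {a, b, c}
Therefore, FIRST(A) = {b, c, ε}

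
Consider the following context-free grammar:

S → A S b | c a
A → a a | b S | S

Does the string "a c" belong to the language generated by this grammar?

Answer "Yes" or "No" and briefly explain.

No - no valid derivation exists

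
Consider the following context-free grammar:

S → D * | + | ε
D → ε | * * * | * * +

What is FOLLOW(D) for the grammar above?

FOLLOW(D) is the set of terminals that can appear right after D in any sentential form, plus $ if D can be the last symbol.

We compute FOLLOW(D) using the standard algorithm.
FOLLOW(S) starts with {$}.
FIRST(D) = {*, ε}
FIRST(S) = {*, +, ε}
FOLLOW(D) = {*}
FOLLOW(S) = {$}
Therefore, FOLLOW(D) = {*}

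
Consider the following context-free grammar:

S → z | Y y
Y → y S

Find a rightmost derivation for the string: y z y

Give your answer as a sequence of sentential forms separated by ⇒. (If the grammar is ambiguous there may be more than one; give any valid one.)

S ⇒ Y y ⇒ y S y ⇒ y z y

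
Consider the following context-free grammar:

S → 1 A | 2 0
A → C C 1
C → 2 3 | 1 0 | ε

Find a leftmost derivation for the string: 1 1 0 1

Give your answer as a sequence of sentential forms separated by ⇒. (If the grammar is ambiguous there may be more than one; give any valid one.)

S ⇒ 1 A ⇒ 1 C C 1 ⇒ 1 1 0 C 1 ⇒ 1 1 0 1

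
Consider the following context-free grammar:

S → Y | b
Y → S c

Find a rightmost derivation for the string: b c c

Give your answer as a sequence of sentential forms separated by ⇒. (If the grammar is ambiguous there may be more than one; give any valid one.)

S ⇒ Y ⇒ S c ⇒ Y c ⇒ S c c ⇒ b c c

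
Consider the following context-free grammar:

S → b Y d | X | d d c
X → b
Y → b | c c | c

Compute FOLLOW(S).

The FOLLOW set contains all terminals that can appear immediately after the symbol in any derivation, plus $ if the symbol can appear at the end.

We compute FOLLOW(S) using the standard algorithm.
FOLLOW(S) starts with {$}.
FIRST(S) = {b, d}
FIRST(X) = {b}
FIRST(Y) = {b, c}
FOLLOW(S) = {$}
FOLLOW(X) = {$}
FOLLOW(Y) = {d}
Therefore, FOLLOW(S) = {$}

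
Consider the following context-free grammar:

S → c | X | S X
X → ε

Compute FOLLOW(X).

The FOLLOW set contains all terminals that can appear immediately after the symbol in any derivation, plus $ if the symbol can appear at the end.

We compute FOLLOW(X) using the standard algorithm.
FOLLOW(S) starts with {$}.
FIRST(S) = {c, ε}
FIRST(X) = {ε}
FOLLOW(S) = {$}
FOLLOW(X) = {$}
Therefore, FOLLOW(X) = {$}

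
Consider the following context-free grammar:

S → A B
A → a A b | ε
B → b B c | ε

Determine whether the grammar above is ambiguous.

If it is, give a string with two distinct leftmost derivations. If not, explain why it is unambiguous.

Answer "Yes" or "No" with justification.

No - the grammar is unambiguous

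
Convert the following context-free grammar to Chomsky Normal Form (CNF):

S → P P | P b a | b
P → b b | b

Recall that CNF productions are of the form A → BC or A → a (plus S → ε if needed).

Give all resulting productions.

TB → b; TA → a; S → b; P → b; S → P P; S → P X0; X0 → TB TA; P → TB TB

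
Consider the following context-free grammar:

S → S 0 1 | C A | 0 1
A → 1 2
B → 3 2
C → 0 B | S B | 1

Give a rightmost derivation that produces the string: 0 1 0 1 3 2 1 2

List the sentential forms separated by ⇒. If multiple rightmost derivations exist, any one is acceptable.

S ⇒ C A ⇒ C 1 2 ⇒ S B 1 2 ⇒ S 3 2 1 2 ⇒ S 0 1 3 2 1 2 ⇒ 0 1 0 1 3 2 1 2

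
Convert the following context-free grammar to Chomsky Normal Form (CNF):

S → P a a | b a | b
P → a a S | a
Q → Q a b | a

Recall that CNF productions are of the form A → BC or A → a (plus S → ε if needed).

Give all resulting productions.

TA → a; TB → b; S → b; P → a; Q → a; S → P X0; X0 → TA TA; S → TB TA; P → TA X1; X1 → TA S; Q → Q X2; X2 → TA TB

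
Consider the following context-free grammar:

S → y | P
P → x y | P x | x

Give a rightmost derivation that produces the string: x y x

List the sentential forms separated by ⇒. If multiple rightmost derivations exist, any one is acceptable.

S ⇒ P ⇒ P x ⇒ x y x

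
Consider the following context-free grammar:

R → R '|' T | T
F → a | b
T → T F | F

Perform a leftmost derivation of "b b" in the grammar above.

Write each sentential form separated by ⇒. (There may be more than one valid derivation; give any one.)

R ⇒ T ⇒ T F ⇒ F F ⇒ b F ⇒ b b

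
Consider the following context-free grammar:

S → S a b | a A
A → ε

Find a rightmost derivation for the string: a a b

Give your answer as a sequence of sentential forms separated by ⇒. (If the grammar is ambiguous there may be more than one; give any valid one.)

S ⇒ S a b ⇒ a A a b ⇒ a a b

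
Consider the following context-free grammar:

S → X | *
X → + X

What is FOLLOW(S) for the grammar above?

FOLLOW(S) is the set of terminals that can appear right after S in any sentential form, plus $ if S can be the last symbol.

We compute FOLLOW(S) using the standard algorithm.
FOLLOW(S) starts with {$}.
FIRST(S) = {*, +}
FIRST(X) = {+}
FOLLOW(S) = {$}
FOLLOW(X) = {$}
Therefore, FOLLOW(S) = {$}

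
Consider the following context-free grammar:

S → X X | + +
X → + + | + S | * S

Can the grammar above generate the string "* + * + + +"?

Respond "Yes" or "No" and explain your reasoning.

No - no valid derivation exists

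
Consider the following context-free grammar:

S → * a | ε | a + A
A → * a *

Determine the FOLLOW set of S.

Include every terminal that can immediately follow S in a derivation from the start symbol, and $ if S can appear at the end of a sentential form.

We compute FOLLOW(S) using the standard algorithm.
FOLLOW(S) starts with {$}.
FIRST(A) = {*}
FIRST(S) = {*, a, ε}
FOLLOW(A) = {$}
FOLLOW(S) = {$}
Therefore, FOLLOW(S) = {$}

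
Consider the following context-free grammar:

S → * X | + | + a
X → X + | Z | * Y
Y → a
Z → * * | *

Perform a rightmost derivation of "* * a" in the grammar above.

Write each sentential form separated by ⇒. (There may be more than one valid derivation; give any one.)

S ⇒ * X ⇒ * * Y ⇒ * * a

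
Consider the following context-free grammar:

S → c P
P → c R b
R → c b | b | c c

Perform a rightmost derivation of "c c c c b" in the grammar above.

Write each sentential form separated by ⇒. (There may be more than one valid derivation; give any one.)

S ⇒ c P ⇒ c c R b ⇒ c c c c b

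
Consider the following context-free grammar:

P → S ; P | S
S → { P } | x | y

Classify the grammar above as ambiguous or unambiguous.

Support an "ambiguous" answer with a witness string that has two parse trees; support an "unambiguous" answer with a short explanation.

Unambiguous - every string in the language has a unique parse tree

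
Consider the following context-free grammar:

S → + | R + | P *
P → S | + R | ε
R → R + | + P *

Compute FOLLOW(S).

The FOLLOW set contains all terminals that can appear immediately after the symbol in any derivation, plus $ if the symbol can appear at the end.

We compute FOLLOW(S) using the standard algorithm.
FOLLOW(S) starts with {$}.
FIRST(P) = {*, +, ε}
FIRST(R) = {+}
FIRST(S) = {*, +}
FOLLOW(P) = {*}
FOLLOW(R) = {*, +}
FOLLOW(S) = {$, *}
Therefore, FOLLOW(S) = {$, *}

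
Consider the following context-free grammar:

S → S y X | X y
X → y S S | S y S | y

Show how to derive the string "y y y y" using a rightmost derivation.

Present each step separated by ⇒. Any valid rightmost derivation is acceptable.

S ⇒ S y X ⇒ S y y ⇒ X y y y ⇒ y y y y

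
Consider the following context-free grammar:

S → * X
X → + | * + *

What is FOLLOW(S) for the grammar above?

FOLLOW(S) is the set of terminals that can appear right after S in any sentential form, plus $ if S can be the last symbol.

We compute FOLLOW(S) using the standard algorithm.
FOLLOW(S) starts with {$}.
FIRST(S) = {*}
FIRST(X) = {*, +}
FOLLOW(S) = {$}
FOLLOW(X) = {$}
Therefore, FOLLOW(S) = {$}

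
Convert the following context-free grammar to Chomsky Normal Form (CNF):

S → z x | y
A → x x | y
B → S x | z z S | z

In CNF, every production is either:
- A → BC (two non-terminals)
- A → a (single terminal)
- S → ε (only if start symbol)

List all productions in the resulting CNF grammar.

TZ → z; TX → x; S → y; A → y; B → z; S → TZ TX; A → TX TX; B → S TX; B → TZ X0; X0 → TZ S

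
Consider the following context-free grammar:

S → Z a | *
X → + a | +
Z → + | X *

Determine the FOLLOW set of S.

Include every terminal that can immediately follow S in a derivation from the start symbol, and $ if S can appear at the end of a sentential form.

We compute FOLLOW(S) using the standard algorithm.
FOLLOW(S) starts with {$}.
FIRST(S) = {*, +}
FIRST(X) = {+}
FIRST(Z) = {+}
FOLLOW(S) = {$}
FOLLOW(X) = {*}
FOLLOW(Z) = {a}
Therefore, FOLLOW(S) = {$}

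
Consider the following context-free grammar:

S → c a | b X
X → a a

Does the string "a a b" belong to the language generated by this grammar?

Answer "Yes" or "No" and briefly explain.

No - no valid derivation exists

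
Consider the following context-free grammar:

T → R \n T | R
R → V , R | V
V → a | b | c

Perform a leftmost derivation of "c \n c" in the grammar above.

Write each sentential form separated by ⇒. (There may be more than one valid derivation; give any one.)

T ⇒ R \n T ⇒ V \n T ⇒ c \n T ⇒ c \n R ⇒ c \n V ⇒ c \n c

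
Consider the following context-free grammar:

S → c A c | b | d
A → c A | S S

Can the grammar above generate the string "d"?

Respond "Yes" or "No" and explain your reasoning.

Yes - a valid derivation exists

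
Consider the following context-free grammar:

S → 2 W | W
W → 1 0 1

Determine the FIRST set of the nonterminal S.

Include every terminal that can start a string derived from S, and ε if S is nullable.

We compute FIRST(S) using the standard algorithm.
FIRST(S) = {1, 2}
FIRST(W) = {1}
Therefore, FIRST(S) = {1, 2}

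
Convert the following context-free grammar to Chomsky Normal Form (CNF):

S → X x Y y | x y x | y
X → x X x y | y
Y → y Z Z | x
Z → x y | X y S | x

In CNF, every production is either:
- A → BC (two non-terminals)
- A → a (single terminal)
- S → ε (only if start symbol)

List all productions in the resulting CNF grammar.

TX → x; TY → y; S → y; X → y; Y → x; Z → x; S → X X0; X0 → TX X1; X1 → Y TY; S → TX X2; X2 → TY TX; X → TX X3; X3 → X X4; X4 → TX TY; Y → TY X5; X5 → Z Z; Z → TX TY; Z → X X6; X6 → TY S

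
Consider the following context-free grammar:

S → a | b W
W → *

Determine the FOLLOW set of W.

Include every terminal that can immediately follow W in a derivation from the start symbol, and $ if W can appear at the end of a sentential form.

We compute FOLLOW(W) using the standard algorithm.
FOLLOW(S) starts with {$}.
FIRST(S) = {a, b}
FIRST(W) = {*}
FOLLOW(S) = {$}
FOLLOW(W) = {$}
Therefore, FOLLOW(W) = {$}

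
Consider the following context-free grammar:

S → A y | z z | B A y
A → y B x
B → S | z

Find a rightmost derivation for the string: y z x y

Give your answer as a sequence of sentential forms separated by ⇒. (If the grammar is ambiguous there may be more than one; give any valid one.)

S ⇒ A y ⇒ y B x y ⇒ y z x y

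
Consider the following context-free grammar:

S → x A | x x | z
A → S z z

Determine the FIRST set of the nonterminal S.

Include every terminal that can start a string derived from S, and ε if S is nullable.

We compute FIRST(S) using the standard algorithm.
FIRST(A) = {x, z}
FIRST(S) = {x, z}
Therefore, FIRST(S) = {x, z}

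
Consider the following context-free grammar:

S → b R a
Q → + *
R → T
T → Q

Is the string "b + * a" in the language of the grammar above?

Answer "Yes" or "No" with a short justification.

Yes - a valid derivation exists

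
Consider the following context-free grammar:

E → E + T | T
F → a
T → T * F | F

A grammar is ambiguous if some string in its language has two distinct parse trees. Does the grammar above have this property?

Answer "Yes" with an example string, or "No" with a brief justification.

No - the grammar is unambiguous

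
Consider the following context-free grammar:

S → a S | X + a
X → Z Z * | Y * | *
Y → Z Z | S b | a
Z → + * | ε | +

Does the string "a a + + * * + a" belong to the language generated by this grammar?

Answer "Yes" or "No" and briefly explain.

Yes - a valid derivation exists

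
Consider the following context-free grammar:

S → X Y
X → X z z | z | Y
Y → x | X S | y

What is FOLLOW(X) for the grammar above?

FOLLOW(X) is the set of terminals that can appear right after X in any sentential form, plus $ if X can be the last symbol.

We compute FOLLOW(X) using the standard algorithm.
FOLLOW(S) starts with {$}.
FIRST(S) = {x, y, z}
FIRST(X) = {x, y, z}
FIRST(Y) = {x, y, z}
FOLLOW(S) = {$, x, y, z}
FOLLOW(X) = {x, y, z}
FOLLOW(Y) = {$, x, y, z}
Therefore, FOLLOW(X) = {x, y, z}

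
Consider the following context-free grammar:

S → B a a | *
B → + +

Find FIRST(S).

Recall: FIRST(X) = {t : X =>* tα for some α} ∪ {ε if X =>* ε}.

We compute FIRST(S) using the standard algorithm.
FIRST(B) = {+}
FIRST(S) = {*, +}
Therefore, FIRST(S) = {*, +}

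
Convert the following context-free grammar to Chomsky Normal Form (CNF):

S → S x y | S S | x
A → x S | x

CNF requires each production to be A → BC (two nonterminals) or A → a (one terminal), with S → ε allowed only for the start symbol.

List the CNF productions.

TX → x; TY → y; S → x; A → x; S → S X0; X0 → TX TY; S → S S; A → TX S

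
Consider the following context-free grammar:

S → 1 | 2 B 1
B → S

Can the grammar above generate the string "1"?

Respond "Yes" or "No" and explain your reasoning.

Yes - a valid derivation exists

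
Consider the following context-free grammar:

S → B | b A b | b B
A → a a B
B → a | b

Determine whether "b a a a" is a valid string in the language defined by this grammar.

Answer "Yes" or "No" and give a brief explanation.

No - no valid derivation exists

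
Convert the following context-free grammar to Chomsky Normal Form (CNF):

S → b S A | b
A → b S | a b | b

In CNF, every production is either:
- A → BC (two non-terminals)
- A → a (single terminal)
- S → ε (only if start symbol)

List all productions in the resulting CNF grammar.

TB → b; S → b; TA → a; A → b; S → TB X0; X0 → S A; A → TB S; A → TA TB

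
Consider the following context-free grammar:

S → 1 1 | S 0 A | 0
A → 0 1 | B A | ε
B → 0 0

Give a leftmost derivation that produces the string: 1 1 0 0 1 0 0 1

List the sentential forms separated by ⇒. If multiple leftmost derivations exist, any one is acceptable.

S ⇒ S 0 A ⇒ S 0 A 0 A ⇒ 1 1 0 A 0 A ⇒ 1 1 0 0 1 0 A ⇒ 1 1 0 0 1 0 0 1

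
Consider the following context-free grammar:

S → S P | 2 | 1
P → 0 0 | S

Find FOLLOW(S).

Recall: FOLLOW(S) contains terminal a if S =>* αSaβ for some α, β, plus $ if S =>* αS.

We compute FOLLOW(S) using the standard algorithm.
FOLLOW(S) starts with {$}.
FIRST(P) = {0, 1, 2}
FIRST(S) = {1, 2}
FOLLOW(P) = {$, 0, 1, 2}
FOLLOW(S) = {$, 0, 1, 2}
Therefore, FOLLOW(S) = {$, 0, 1, 2}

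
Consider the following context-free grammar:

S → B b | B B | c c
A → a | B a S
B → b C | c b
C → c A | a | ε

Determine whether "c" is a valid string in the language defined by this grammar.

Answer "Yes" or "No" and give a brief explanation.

No - no valid derivation exists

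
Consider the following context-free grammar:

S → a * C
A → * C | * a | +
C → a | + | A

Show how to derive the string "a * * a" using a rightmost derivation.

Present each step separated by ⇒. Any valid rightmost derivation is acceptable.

S ⇒ a * C ⇒ a * A ⇒ a * * a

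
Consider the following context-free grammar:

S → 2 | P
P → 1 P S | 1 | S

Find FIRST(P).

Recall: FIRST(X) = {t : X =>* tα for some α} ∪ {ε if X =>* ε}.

We compute FIRST(P) using the standard algorithm.
FIRST(P) = {1, 2}
FIRST(S) = {1, 2}
Therefore, FIRST(P) = {1, 2}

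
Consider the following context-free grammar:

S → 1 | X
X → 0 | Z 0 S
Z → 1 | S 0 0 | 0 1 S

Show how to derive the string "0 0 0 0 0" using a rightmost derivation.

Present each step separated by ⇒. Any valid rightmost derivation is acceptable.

S ⇒ X ⇒ Z 0 S ⇒ Z 0 X ⇒ Z 0 0 ⇒ S 0 0 0 0 ⇒ X 0 0 0 0 ⇒ 0 0 0 0 0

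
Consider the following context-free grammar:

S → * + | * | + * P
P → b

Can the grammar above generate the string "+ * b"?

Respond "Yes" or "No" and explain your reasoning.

Yes - a valid derivation exists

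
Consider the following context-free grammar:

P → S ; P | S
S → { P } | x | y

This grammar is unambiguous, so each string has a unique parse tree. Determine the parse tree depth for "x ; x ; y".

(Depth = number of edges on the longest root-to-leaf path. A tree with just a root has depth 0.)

4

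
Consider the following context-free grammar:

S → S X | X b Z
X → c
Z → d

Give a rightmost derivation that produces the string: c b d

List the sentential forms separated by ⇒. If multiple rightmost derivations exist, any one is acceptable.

S ⇒ X b Z ⇒ X b d ⇒ c b d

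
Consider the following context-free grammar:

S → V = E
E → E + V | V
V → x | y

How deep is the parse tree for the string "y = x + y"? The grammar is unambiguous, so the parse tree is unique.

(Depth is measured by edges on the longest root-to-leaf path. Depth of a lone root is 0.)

4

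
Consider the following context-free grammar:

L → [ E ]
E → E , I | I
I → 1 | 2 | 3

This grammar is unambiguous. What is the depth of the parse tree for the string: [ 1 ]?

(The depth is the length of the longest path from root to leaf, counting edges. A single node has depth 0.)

3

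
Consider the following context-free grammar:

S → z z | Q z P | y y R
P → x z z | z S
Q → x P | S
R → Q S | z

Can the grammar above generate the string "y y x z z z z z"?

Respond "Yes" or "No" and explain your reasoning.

Yes - a valid derivation exists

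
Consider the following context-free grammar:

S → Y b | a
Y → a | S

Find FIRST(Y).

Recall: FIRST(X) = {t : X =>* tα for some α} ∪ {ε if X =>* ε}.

We compute FIRST(Y) using the standard algorithm.
FIRST(S) = {a}
FIRST(Y) = {a}
Therefore, FIRST(Y) = {a}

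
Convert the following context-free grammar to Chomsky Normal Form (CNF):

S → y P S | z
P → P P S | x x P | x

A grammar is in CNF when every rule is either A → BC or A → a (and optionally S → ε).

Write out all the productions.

TY → y; S → z; TX → x; P → x; S → TY X0; X0 → P S; P → P X1; X1 → P S; P → TX X2; X2 → TX P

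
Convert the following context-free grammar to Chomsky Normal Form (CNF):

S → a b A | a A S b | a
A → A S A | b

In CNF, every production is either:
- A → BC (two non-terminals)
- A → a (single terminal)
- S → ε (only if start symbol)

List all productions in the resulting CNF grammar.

TA → a; TB → b; S → a; A → b; S → TA X0; X0 → TB A; S → TA X1; X1 → A X2; X2 → S TB; A → A X3; X3 → S A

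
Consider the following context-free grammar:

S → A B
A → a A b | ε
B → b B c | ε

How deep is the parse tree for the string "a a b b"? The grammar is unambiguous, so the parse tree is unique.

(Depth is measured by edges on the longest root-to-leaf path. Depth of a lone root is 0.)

4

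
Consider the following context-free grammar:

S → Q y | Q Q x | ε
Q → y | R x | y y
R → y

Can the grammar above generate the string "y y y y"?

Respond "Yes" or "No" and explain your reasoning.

No - no valid derivation exists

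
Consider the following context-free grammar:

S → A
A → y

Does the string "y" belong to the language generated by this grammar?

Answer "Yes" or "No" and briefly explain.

Yes - a valid derivation exists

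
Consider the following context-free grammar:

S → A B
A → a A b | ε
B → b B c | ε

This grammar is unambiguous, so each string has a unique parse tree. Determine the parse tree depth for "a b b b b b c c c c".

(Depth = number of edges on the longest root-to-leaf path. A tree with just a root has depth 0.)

6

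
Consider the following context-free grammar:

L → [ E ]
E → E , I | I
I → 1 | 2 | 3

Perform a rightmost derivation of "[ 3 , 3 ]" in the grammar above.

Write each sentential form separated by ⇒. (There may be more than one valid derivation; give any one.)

L ⇒ [ E ] ⇒ [ E , I ] ⇒ [ E , 3 ] ⇒ [ I , 3 ] ⇒ [ 3 , 3 ]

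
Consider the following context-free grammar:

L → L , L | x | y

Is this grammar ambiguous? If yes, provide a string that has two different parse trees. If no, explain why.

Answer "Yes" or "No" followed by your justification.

Yes - the string 'y , y , x , y , y , x' has two distinct leftmost derivations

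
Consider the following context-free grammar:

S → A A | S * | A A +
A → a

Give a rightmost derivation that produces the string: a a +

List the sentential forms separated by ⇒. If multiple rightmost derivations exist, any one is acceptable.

S ⇒ A A + ⇒ A a + ⇒ a a +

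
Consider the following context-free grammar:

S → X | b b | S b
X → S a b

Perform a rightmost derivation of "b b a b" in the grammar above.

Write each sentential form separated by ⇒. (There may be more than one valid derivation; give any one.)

S ⇒ X ⇒ S a b ⇒ b b a b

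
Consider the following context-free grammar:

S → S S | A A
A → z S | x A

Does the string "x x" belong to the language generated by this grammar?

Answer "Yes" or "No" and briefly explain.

No - no valid derivation exists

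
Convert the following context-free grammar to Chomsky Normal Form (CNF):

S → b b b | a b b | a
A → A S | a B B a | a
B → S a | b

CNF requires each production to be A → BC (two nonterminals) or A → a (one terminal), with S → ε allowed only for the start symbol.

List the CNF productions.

TB → b; TA → a; S → a; A → a; B → b; S → TB X0; X0 → TB TB; S → TA X1; X1 → TB TB; A → A S; A → TA X2; X2 → B X3; X3 → B TA; B → S TA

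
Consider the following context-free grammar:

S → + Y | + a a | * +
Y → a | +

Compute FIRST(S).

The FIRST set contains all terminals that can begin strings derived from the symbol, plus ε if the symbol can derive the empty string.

We compute FIRST(S) using the standard algorithm.
FIRST(S) = {*, +}
FIRST(Y) = {+, a}
Therefore, FIRST(S) = {*, +}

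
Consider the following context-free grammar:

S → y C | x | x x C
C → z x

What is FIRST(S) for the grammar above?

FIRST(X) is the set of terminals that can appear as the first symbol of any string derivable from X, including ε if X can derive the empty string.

We compute FIRST(S) using the standard algorithm.
FIRST(C) = {z}
FIRST(S) = {x, y}
Therefore, FIRST(S) = {x, y}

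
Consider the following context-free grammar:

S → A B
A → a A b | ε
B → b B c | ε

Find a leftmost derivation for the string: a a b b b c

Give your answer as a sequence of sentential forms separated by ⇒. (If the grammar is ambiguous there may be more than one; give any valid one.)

S ⇒ A B ⇒ a A b B ⇒ a a A b b B ⇒ a a b b B ⇒ a a b b b B c ⇒ a a b b b c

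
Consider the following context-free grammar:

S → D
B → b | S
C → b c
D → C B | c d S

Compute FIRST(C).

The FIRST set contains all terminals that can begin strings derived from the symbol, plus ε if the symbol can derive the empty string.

We compute FIRST(C) using the standard algorithm.
FIRST(B) = {b, c}
FIRST(C) = {b}
FIRST(D) = {b, c}
FIRST(S) = {b, c}
Therefore, FIRST(C) = {b}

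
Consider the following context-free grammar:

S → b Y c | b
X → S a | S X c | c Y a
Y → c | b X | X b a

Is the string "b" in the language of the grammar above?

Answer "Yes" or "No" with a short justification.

Yes - a valid derivation exists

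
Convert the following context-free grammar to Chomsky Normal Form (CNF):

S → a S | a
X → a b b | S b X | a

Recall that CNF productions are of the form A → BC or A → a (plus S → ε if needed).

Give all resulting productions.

TA → a; S → a; TB → b; X → a; S → TA S; X → TA X0; X0 → TB TB; X → S X1; X1 → TB X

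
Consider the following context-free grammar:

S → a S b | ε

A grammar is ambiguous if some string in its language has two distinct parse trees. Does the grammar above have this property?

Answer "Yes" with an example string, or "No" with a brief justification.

No - the grammar is unambiguous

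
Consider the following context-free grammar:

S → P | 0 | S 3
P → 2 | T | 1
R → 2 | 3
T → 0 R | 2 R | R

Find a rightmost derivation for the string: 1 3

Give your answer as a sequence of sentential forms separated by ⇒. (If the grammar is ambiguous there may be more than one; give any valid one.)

S ⇒ S 3 ⇒ P 3 ⇒ 1 3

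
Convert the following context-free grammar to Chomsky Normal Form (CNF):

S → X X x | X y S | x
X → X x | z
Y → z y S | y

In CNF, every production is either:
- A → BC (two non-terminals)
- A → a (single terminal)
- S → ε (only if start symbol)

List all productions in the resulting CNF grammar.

TX → x; TY → y; S → x; X → z; TZ → z; Y → y; S → X X0; X0 → X TX; S → X X1; X1 → TY S; X → X TX; Y → TZ X2; X2 → TY S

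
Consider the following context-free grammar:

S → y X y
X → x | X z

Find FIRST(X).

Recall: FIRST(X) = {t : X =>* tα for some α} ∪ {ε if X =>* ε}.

We compute FIRST(X) using the standard algorithm.
FIRST(S) = {y}
FIRST(X) = {x}
Therefore, FIRST(X) = {x}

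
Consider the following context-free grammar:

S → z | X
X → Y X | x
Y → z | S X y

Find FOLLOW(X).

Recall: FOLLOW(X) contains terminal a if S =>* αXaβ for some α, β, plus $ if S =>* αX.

We compute FOLLOW(X) using the standard algorithm.
FOLLOW(S) starts with {$}.
FIRST(S) = {x, z}
FIRST(X) = {x, z}
FIRST(Y) = {x, z}
FOLLOW(S) = {$, x, z}
FOLLOW(X) = {$, x, y, z}
FOLLOW(Y) = {x, z}
Therefore, FOLLOW(X) = {$, x, y, z}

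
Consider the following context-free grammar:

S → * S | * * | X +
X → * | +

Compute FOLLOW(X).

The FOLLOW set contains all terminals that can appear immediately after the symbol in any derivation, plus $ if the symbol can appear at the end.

We compute FOLLOW(X) using the standard algorithm.
FOLLOW(S) starts with {$}.
FIRST(S) = {*, +}
FIRST(X) = {*, +}
FOLLOW(S) = {$}
FOLLOW(X) = {+}
Therefore, FOLLOW(X) = {+}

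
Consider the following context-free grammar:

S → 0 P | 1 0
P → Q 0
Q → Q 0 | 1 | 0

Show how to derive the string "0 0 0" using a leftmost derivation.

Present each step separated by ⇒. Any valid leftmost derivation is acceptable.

S ⇒ 0 P ⇒ 0 Q 0 ⇒ 0 0 0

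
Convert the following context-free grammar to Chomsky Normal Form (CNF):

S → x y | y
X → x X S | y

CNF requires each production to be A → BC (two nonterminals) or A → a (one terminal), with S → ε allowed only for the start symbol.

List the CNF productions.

TX → x; TY → y; S → y; X → y; S → TX TY; X → TX X0; X0 → X S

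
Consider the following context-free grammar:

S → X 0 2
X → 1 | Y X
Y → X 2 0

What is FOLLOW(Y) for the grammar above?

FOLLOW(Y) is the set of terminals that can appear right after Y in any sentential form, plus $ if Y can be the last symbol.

We compute FOLLOW(Y) using the standard algorithm.
FOLLOW(S) starts with {$}.
FIRST(S) = {1}
FIRST(X) = {1}
FIRST(Y) = {1}
FOLLOW(S) = {$}
FOLLOW(X) = {0, 2}
FOLLOW(Y) = {1}
Therefore, FOLLOW(Y) = {1}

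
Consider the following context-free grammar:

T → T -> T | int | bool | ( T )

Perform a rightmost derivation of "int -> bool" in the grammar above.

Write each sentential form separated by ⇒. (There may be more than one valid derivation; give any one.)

T ⇒ T -> T ⇒ T -> bool ⇒ int -> bool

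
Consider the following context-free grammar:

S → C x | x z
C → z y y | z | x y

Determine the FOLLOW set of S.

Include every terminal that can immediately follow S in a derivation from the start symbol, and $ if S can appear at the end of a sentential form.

We compute FOLLOW(S) using the standard algorithm.
FOLLOW(S) starts with {$}.
FIRST(C) = {x, z}
FIRST(S) = {x, z}
FOLLOW(C) = {x}
FOLLOW(S) = {$}
Therefore, FOLLOW(S) = {$}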